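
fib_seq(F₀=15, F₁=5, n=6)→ [15, 5, 20, 25, 45, 70]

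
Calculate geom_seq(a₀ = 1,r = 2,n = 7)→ a_0 = 1*2^0 = 1
a_1 = 1*2^1 = 2
a_2 = 1*2^2 = 4
...
= [1, 2, 4, 8, 16, 32, 64]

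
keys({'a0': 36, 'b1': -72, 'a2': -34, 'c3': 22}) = ['a0', 'b1', 'a2', 'c3']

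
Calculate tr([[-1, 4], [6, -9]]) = diagonal: (-1) + (-9)
= -10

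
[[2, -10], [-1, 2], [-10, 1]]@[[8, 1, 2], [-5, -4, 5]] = [[66, 42, -46], [-18, -9, 8], [-85, -14, -15]]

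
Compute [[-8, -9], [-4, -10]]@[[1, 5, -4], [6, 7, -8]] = [[-62, -103, 104], [-64, -90, 96]]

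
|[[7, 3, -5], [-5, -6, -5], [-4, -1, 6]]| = -42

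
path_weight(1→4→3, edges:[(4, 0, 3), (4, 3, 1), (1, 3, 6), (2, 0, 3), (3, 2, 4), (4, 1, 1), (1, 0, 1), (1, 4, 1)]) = 2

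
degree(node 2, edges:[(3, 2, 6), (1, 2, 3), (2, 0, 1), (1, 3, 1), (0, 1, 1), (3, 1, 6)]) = incident: (3,2), (1,2), (2,0)
= 3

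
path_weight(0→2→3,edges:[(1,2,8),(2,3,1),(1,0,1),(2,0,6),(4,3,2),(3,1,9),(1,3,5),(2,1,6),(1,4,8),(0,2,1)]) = w(0→2)=1 + w(2→3)=1
= 2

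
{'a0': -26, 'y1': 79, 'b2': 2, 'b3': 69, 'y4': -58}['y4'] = -58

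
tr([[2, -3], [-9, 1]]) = 3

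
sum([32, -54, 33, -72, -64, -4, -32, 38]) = 32 + (-54) + 33 + (-72) + (-64) + (-4) + (-32) + 38
= -123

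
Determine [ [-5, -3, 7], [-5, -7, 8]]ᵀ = [[-5, -5], [-3, -7], [7, 8]]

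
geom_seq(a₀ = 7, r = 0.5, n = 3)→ [7.0, 3.5, 1.75]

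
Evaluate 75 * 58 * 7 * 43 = 1309350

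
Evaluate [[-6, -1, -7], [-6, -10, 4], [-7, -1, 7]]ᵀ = [[-6, -6, -7], [-1, -10, -1], [-7, 4, 7]]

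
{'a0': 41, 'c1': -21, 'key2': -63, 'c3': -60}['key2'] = -63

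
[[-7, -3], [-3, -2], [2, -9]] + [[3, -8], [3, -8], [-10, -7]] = [[-4, -11], [0, -10], [-8, -16]]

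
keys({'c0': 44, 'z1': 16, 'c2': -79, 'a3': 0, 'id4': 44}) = ['c0', 'z1', 'c2', 'a3', 'id4']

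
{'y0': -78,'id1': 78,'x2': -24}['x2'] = -24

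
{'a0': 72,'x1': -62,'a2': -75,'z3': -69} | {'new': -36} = {'a0': 72, 'x1': -62, 'a2': -75, 'z3': -69, 'new': -36}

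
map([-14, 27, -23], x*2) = [-28, 54, -46]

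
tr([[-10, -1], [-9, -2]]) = diagonal: (-10) + (-2)
= -12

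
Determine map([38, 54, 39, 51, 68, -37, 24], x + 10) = 38+10=48, 54+10=64, 39+10=49, 51+10=61, 68+10=78, -37+10=-27, 24+10=34
= [48, 64, 49, 61, 78, -27, 34]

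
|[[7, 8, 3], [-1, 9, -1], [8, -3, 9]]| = (1)*(7)*det([[9, -1], [-3, 9]]) + (-1)*(8)*det([[-1, -1], [8, 9]]) + (1)*(3)*det([[-1, 9], [8, -3]])
= 546 + 8 + -207
= 347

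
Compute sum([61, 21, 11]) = 61 + 21 + 11
= 93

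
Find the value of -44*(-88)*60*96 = 22302720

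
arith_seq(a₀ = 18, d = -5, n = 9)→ a_0 = 18 + 0*-5 = 18
a_1 = 18 + 1*-5 = 13
a_2 = 18 + 2*-5 = 8
...
= [18, 13, 8, 3, -2, -7, -12, -17, -22]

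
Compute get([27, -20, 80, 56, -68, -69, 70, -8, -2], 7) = -8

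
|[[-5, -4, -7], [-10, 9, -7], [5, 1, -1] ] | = 575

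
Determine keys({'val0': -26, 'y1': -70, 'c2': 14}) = ['val0', 'y1', 'c2']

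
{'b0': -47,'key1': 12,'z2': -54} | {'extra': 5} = {'b0': -47, 'key1': 12, 'z2': -54, 'extra': 5}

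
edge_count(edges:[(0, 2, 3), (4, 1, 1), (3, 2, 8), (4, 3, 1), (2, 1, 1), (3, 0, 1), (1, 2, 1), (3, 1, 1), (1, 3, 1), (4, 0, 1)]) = 10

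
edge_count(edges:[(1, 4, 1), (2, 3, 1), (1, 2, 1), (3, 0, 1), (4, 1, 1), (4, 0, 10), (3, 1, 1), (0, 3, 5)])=8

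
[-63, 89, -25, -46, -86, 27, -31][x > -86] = keep x where x > -86: -63✓, 89✓, -25✓, -46✓, -86✗, 27✓, -31✓
= [-63, 89, -25, -46, 27, -31]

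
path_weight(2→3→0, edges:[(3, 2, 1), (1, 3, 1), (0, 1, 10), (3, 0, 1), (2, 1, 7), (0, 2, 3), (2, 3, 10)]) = 11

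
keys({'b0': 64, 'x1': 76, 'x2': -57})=['b0', 'x1', 'x2']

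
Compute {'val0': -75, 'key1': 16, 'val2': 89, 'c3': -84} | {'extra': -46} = {'val0': -75, 'key1': 16, 'val2': 89, 'c3': -84, 'extra': -46}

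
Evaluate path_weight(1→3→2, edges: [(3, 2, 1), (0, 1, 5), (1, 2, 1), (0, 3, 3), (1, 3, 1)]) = w(1→3)=1 + w(3→2)=1
= 2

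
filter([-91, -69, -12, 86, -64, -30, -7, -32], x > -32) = [-12, 86, -30, -7]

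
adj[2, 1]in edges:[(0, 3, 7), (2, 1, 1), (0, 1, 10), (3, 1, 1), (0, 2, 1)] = 1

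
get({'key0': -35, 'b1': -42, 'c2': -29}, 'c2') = -29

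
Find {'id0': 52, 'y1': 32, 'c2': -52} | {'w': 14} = {'id0': 52, 'y1': 32, 'c2': -52, 'w': 14}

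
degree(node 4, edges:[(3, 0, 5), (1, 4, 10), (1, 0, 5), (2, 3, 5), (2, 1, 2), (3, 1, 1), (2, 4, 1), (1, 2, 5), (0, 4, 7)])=3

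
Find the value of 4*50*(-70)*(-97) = 1358000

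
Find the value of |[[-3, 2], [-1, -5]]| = 17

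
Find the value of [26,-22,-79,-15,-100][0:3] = [26, -22, -79]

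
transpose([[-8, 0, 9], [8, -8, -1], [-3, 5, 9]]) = [[-8, 8, -3], [0, -8, 5], [9, -1, 9]]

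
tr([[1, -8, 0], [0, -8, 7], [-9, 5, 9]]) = diagonal: 1 + (-8) + 9
= 2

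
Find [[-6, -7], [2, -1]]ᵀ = [[-6, 2], [-7, -1]]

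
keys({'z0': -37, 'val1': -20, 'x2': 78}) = ['z0', 'val1', 'x2']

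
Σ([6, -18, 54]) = 6 + -18 + 54
= 42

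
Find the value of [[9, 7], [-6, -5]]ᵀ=[[9, -6], [7, -5]]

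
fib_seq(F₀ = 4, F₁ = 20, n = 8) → [4, 20, 24, 44, 68, 112, 180, 292]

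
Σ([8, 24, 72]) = 104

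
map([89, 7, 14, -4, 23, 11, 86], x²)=(89)²=7921, (7)²=49, (14)²=196, (-4)²=16, (23)²=529, (11)²=121, (86)²=7396
= [7921, 49, 196, 16, 529, 121, 7396]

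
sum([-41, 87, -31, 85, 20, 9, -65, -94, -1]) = (-41) + 87 + (-31) + 85 + 20 + 9 + (-65) + (-94) + (-1)
= -31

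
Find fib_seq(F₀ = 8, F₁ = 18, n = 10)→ F_2 = F_1 + F_0 = 26
F_3 = F_2 + F_1 = 44
F_4 = F_3 + F_2 = 70
...
= [8, 18, 26, 44, 70, 114, 184, 298, 482, 780]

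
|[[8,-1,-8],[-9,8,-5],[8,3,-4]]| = 668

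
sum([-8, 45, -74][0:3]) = -37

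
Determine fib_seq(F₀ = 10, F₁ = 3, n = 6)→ F_2 = F_1 + F_0 = 13
F_3 = F_2 + F_1 = 16
F_4 = F_3 + F_2 = 29
...
= [10, 3, 13, 16, 29, 45]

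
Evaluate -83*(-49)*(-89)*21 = -7601223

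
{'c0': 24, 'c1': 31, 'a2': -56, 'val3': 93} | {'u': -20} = {'c0': 24, 'c1': 31, 'a2': -56, 'val3': 93, 'u': -20}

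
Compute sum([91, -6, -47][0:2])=85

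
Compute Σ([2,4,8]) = 14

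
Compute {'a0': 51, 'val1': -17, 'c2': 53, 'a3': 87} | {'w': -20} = {'a0': 51, 'val1': -17, 'c2': 53, 'a3': 87, 'w': -20}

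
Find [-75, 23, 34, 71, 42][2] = 34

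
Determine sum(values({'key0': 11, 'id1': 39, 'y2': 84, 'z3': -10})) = 124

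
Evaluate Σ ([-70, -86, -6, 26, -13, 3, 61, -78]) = -163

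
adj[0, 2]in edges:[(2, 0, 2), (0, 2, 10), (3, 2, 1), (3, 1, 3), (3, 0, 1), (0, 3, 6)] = 10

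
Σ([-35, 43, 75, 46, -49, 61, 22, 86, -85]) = 164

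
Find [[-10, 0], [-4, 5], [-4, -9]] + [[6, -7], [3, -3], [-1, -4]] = [[-4, -7], [-1, 2], [-5, -13]]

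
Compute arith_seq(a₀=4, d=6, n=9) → a_0 = 4 + 0*6 = 4
a_1 = 4 + 1*6 = 10
a_2 = 4 + 2*6 = 16
...
= [4, 10, 16, 22, 28, 34, 40, 46, 52]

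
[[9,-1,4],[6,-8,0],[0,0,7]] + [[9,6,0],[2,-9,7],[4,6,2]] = [[18, 5, 4], [8, -17, 7], [4, 6, 9]]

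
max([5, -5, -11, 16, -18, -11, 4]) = 16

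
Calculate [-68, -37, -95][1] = -37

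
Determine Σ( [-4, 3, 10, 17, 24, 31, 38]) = 119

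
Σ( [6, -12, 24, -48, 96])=6 + -12 + 24 + -48 + 96
= 66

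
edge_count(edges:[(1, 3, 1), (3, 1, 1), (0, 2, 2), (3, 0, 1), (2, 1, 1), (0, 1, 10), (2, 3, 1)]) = 7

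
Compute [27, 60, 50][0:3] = [27, 60, 50]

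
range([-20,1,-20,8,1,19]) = 39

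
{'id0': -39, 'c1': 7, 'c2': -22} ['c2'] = -22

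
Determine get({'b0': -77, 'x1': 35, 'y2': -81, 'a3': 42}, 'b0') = -77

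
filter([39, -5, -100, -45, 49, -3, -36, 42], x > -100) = [39, -5, -45, 49, -3, -36, 42]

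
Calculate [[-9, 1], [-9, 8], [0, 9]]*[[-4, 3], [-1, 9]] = [[35, -18], [28, 45], [-9, 81]]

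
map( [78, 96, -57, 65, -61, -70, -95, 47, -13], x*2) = 78*2=156, 96*2=192, -57*2=-114, 65*2=130, -61*2=-122, -70*2=-140, -95*2=-190, 47*2=94, -13*2=-26
= [156, 192, -114, 130, -122, -140, -190, 94, -26]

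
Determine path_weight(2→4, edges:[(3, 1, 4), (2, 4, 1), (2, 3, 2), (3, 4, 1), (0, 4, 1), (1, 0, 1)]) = 1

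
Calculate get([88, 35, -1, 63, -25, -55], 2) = -1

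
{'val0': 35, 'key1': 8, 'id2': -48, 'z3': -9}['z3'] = -9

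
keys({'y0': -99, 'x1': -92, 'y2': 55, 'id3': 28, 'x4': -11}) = ['y0', 'x1', 'y2', 'id3', 'x4']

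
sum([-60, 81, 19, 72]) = (-60) + 81 + 19 + 72
= 112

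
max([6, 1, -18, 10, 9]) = 10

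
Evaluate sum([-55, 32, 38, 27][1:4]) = slice → [32, 38, 27]
32 + 38 + 27
= 97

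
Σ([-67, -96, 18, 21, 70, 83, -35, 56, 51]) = (-67) + (-96) + 18 + 21 + 70 + 83 + (-35) + 56 + 51
= 101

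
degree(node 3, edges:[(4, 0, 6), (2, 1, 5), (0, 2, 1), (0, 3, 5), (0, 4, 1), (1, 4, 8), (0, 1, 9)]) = incident: (0,3)
= 1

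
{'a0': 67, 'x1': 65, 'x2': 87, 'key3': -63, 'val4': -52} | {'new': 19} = {'a0': 67, 'x1': 65, 'x2': 87, 'key3': -63, 'val4': -52, 'new': 19}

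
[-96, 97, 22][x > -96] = [97, 22]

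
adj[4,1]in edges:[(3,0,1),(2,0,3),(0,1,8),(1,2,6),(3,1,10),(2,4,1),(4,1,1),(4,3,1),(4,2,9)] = 1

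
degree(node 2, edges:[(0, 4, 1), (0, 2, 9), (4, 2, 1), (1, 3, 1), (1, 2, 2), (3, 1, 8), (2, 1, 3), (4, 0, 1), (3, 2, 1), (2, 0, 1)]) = 6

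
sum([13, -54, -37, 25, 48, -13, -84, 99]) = -3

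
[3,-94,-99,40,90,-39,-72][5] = -39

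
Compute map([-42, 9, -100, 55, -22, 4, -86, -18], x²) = (-42)²=1764, (9)²=81, (-100)²=10000, (55)²=3025, (-22)²=484, (4)²=16, (-86)²=7396, (-18)²=324
= [1764, 81, 10000, 3025, 484, 16, 7396, 324]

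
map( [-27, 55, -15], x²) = (-27)²=729, (55)²=3025, (-15)²=225
= [729, 3025, 225]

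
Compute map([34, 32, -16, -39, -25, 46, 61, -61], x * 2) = 34*2=68, 32*2=64, -16*2=-32, -39*2=-78, -25*2=-50, 46*2=92, 61*2=122, -61*2=-122
= [68, 64, -32, -78, -50, 92, 122, -122]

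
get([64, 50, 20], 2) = 20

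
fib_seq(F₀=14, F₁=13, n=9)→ [14, 13, 27, 40, 67, 107, 174, 281, 455]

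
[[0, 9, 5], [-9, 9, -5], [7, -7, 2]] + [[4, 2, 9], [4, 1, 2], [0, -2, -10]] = [[4, 11, 14], [-5, 10, -3], [7, -9, -8]]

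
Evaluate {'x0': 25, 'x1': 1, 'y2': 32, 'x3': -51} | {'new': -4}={'x0': 25, 'x1': 1, 'y2': 32, 'x3': -51, 'new': -4}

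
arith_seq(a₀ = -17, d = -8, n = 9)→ [-17, -25, -33, -41, -49, -57, -65, -73, -81]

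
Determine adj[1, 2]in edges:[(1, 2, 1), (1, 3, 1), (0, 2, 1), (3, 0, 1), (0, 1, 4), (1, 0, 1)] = 1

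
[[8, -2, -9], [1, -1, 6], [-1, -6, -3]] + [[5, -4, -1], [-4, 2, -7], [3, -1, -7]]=[[13, -6, -10], [-3, 1, -1], [2, -7, -10]]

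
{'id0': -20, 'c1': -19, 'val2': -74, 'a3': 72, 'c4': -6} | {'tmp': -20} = {'id0': -20, 'c1': -19, 'val2': -74, 'a3': 72, 'c4': -6, 'tmp': -20}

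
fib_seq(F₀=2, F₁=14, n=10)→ F_2 = F_1 + F_0 = 16
F_3 = F_2 + F_1 = 30
F_4 = F_3 + F_2 = 46
...
= [2, 14, 16, 30, 46, 76, 122, 198, 320, 518]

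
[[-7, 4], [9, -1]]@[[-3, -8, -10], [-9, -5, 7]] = [[-15, 36, 98], [-18, -67, -97]]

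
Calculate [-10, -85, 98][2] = 98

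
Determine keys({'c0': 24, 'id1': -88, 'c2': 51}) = ['c0', 'id1', 'c2']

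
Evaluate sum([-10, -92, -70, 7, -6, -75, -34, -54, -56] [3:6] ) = -74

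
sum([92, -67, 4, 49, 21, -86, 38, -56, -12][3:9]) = -46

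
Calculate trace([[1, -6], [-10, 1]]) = diagonal: 1 + 1
= 2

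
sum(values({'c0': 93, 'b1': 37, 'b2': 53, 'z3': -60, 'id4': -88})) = 93 + 37 + 53 + (-60) + (-88)
= 35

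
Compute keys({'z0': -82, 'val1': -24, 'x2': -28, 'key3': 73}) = ['z0', 'val1', 'x2', 'key3']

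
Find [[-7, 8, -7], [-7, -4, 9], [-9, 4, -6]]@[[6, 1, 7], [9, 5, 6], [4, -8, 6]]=[[2, 89, -43], [-42, -99, -19], [-42, 59, -75]]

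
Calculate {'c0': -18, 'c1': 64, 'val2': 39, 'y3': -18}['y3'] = -18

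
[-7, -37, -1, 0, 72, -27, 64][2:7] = [-1, 0, 72, -27, 64]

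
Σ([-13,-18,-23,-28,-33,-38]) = -153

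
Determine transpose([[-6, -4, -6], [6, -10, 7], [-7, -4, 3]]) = [[-6, 6, -7], [-4, -10, -4], [-6, 7, 3]]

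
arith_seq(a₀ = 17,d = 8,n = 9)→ a_0 = 17 + 0*8 = 17
a_1 = 17 + 1*8 = 25
a_2 = 17 + 2*8 = 33
...
= [17, 25, 33, 41, 49, 57, 65, 73, 81]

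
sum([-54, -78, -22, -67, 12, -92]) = -301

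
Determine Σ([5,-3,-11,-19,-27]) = 5 + (-3) + (-11) + (-19) + (-27)
= -55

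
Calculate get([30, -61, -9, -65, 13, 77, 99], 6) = 99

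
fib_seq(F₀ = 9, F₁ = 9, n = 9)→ [9, 9, 18, 27, 45, 72, 117, 189, 306]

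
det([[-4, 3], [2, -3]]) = 6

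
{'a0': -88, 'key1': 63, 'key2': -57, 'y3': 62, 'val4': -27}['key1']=63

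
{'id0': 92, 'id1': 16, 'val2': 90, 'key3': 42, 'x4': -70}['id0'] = 92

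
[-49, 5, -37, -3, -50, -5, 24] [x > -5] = keep x where x > -5: -49✗, 5✓, -37✗, -3✓, -50✗, -5✗, 24✓
= [5, -3, 24]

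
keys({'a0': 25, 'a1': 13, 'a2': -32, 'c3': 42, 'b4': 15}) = ['a0', 'a1', 'a2', 'c3', 'b4']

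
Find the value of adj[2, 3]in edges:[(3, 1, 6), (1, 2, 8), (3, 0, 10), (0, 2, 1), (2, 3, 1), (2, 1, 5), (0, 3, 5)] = 1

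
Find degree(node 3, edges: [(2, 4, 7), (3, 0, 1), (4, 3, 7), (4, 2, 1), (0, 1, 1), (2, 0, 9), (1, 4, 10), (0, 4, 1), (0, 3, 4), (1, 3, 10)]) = 4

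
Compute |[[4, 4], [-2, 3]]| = 20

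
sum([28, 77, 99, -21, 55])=238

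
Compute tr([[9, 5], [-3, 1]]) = 10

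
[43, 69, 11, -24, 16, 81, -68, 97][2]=11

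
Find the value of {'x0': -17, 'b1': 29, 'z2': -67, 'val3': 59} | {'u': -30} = {'x0': -17, 'b1': 29, 'z2': -67, 'val3': 59, 'u': -30}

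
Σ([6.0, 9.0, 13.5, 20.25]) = 6.0 + 9.0 + 13.5 + 20.25
= 48.75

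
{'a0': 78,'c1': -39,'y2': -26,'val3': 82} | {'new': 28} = {'a0': 78, 'c1': -39, 'y2': -26, 'val3': 82, 'new': 28}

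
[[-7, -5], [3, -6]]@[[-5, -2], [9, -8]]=C[0][0] = (-7)*(-5) + (-5)*(9) = -10
C[0][1] = (-7)*(-2) + (-5)*(-8) = 54
C[1][0] = (3)*(-5) + (-6)*(9) = -69
C[1][1] = (3)*(-2) + (-6)*(-8) = 42
= [[-10, 54], [-69, 42]]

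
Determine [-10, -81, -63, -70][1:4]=[-81, -63, -70]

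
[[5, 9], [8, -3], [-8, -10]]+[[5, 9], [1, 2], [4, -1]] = [[10, 18], [9, -1], [-4, -11]]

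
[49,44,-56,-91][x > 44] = [49]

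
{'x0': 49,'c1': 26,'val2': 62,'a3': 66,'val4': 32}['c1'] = 26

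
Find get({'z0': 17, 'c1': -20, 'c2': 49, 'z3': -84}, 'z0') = 17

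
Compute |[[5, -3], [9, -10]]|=-23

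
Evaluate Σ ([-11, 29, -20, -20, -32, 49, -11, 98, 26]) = (-11) + 29 + (-20) + (-20) + (-32) + 49 + (-11) + 98 + 26
= 108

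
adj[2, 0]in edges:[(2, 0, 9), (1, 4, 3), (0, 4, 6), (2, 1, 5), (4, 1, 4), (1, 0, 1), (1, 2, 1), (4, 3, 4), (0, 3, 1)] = 9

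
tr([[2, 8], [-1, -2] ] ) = diagonal: 2 + (-2)
= 0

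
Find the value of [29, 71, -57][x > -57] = [29, 71]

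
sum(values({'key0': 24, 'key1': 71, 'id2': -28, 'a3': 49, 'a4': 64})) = 180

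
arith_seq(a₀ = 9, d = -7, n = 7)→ a_0 = 9 + 0*-7 = 9
a_1 = 9 + 1*-7 = 2
a_2 = 9 + 2*-7 = -5
...
= [9, 2, -5, -12, -19, -26, -33]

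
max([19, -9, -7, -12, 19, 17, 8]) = 19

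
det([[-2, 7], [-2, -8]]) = (-2)*(-8) - (7)*(-2)
= 30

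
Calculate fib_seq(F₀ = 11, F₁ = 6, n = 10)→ F_2 = F_1 + F_0 = 17
F_3 = F_2 + F_1 = 23
F_4 = F_3 + F_2 = 40
...
= [11, 6, 17, 23, 40, 63, 103, 166, 269, 435]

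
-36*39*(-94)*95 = 12537720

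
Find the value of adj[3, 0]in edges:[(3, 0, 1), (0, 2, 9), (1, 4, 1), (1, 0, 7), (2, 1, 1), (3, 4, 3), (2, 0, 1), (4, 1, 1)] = 1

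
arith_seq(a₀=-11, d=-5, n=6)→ [-11, -16, -21, -26, -31, -36]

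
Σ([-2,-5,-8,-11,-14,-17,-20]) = -77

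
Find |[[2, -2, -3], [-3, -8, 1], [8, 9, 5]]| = (1)*(2)*det([[-8, 1], [9, 5]]) + (-1)*(-2)*det([[-3, 1], [8, 5]]) + (1)*(-3)*det([[-3, -8], [8, 9]])
= -98 + -46 + -111
= -255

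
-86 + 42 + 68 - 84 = -60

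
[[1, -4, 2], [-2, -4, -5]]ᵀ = [[1, -2], [-4, -4], [2, -5]]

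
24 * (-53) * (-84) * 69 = 7372512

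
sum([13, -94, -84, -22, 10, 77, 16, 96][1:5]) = -190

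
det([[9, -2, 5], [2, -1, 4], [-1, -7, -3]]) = (1)*(9)*det([[-1, 4], [-7, -3]]) + (-1)*(-2)*det([[2, 4], [-1, -3]]) + (1)*(5)*det([[2, -1], [-1, -7]])
= 279 + -4 + -75
= 200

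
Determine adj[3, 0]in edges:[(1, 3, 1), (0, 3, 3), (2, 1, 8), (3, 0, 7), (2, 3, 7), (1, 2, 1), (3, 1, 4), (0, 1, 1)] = 7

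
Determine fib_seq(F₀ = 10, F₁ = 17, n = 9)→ [10, 17, 27, 44, 71, 115, 186, 301, 487]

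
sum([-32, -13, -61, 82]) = (-32) + (-13) + (-61) + 82
= -24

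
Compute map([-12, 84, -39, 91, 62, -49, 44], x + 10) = -12+10=-2, 84+10=94, -39+10=-29, 91+10=101, 62+10=72, -49+10=-39, 44+10=54
= [-2, 94, -29, 101, 72, -39, 54]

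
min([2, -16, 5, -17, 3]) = -17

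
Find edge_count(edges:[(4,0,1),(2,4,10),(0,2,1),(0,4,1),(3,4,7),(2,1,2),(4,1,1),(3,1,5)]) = 8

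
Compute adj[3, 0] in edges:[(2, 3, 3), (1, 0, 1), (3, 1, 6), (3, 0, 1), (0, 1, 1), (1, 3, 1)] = 1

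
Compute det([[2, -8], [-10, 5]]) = -70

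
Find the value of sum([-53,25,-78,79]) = -27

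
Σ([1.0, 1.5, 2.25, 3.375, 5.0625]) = 1.0 + 1.5 + 2.25 + 3.375 + 5.0625
= 13.1875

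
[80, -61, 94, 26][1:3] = [-61, 94]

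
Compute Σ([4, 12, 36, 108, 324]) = 484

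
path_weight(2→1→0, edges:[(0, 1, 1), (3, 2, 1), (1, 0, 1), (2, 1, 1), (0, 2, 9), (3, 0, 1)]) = 2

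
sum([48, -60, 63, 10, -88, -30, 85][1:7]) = -20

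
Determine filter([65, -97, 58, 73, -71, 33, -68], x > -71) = [65, 58, 73, 33, -68]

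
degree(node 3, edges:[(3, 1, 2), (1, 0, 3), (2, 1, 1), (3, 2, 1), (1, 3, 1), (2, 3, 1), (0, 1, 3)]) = incident: (3,1), (3,2), (1,3), (2,3)
= 4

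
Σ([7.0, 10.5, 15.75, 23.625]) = 7.0 + 10.5 + 15.75 + 23.625
= 56.875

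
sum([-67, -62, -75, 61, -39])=-182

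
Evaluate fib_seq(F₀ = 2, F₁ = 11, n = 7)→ [2, 11, 13, 24, 37, 61, 98]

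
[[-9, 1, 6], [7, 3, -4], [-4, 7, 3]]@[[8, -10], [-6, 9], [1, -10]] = [[-72, 39], [34, -3], [-71, 73]]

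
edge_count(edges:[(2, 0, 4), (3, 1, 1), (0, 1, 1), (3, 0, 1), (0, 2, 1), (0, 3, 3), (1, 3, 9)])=7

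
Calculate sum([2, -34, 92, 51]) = 111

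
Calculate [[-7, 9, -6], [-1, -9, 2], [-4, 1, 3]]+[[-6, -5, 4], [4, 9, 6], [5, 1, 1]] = [[-13, 4, -2], [3, 0, 8], [1, 2, 4]]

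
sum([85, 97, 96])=278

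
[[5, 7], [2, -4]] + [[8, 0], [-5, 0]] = [[13, 7], [-3, -4]]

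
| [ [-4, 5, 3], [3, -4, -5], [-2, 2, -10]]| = (1)*(-4)*det([[-4, -5], [2, -10]]) + (-1)*(5)*det([[3, -5], [-2, -10]]) + (1)*(3)*det([[3, -4], [-2, 2]])
= -200 + 200 + -6
= -6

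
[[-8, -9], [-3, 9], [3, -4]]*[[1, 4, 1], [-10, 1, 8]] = [[82, -41, -80], [-93, -3, 69], [43, 8, -29]]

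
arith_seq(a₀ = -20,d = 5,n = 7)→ [-20, -15, -10, -5, 0, 5, 10]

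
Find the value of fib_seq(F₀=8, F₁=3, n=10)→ [8, 3, 11, 14, 25, 39, 64, 103, 167, 270]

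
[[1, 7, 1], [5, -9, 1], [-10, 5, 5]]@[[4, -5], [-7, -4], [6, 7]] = [[-39, -26], [89, 18], [-45, 65]]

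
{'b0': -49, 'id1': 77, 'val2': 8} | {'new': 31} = {'b0': -49, 'id1': 77, 'val2': 8, 'new': 31}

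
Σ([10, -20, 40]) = 10 + -20 + 40
= 30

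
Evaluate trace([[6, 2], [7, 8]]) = 14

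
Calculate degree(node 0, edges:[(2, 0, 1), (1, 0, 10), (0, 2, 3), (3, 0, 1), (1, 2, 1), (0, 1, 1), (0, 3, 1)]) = incident: (2,0), (1,0), (0,2), (3,0), (0,1), (0,3)
= 6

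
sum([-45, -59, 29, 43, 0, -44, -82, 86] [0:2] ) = slice → [-45, -59]
(-45) + (-59)
= -104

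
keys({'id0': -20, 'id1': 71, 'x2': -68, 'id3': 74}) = ['id0', 'id1', 'x2', 'id3']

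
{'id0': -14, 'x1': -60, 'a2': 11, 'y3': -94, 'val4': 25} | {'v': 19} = {'id0': -14, 'x1': -60, 'a2': 11, 'y3': -94, 'val4': 25, 'v': 19}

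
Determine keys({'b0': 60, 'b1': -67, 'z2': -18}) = ['b0', 'b1', 'z2']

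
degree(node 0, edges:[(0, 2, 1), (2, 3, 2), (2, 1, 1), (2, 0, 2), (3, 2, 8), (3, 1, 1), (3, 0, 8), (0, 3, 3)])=incident: (0,2), (2,0), (3,0), (0,3)
= 4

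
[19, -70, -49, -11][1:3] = [-70, -49]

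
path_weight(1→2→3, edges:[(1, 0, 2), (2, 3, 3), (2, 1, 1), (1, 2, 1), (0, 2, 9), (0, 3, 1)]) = 4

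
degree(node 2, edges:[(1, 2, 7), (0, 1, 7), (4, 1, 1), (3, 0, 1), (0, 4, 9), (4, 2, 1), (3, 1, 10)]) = 2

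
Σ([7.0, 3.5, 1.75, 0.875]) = 13.125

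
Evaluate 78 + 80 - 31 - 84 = 43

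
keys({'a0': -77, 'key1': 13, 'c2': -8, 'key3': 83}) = ['a0', 'key1', 'c2', 'key3']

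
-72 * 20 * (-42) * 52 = 3144960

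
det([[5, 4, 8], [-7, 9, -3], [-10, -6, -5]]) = 721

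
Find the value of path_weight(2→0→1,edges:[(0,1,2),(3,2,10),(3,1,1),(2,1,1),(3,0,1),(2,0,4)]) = 6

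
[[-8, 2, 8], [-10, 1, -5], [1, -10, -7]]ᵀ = [[-8, -10, 1], [2, 1, -10], [8, -5, -7]]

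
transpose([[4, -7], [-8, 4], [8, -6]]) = [[4, -8, 8], [-7, 4, -6]]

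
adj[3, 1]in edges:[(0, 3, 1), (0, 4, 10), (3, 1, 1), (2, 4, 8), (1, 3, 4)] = 1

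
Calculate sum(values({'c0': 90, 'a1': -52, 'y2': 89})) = 90 + (-52) + 89
= 127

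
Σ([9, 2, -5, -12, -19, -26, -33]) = -84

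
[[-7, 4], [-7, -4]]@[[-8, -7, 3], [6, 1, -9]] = [[80, 53, -57], [32, 45, 15]]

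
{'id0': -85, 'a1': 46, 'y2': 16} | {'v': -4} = {'id0': -85, 'a1': 46, 'y2': 16, 'v': -4}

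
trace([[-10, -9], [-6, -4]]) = diagonal: (-10) + (-4)
= -14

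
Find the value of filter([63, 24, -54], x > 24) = [63]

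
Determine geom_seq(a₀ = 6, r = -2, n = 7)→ [6, -12, 24, -48, 96, -192, 384]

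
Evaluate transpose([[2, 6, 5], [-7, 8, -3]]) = [[2, -7], [6, 8], [5, -3]]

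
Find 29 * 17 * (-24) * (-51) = 603432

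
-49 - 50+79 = -20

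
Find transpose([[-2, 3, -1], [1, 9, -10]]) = [[-2, 1], [3, 9], [-1, -10]]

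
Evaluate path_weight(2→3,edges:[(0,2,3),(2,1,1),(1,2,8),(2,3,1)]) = 1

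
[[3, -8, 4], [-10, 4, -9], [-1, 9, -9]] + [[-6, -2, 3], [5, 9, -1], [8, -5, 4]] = [[-3, -10, 7], [-5, 13, -10], [7, 4, -5]]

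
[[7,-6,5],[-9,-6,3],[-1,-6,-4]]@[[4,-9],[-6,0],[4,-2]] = C[0][0] = (7)*(4) + (-6)*(-6) + (5)*(4) = 84
C[0][1] = (7)*(-9) + (-6)*(0) + (5)*(-2) = -73
C[1][0] = (-9)*(4) + (-6)*(-6) + (3)*(4) = 12
C[1][1] = (-9)*(-9) + (-6)*(0) + (3)*(-2) = 75
C[2][0] = (-1)*(4) + (-6)*(-6) + (-4)*(4) = 16
C[2][1] = (-1)*(-9) + (-6)*(0) + (-4)*(-2) = 17
= [[84, -73], [12, 75], [16, 17]]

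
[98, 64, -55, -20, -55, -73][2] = -55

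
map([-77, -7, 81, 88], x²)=[5929, 49, 6561, 7744]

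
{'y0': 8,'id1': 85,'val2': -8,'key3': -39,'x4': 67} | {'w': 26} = {'y0': 8, 'id1': 85, 'val2': -8, 'key3': -39, 'x4': 67, 'w': 26}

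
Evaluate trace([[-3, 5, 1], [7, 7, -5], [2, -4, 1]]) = diagonal: (-3) + 7 + 1
= 5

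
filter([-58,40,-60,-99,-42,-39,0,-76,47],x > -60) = [-58, 40, -42, -39, 0, 47]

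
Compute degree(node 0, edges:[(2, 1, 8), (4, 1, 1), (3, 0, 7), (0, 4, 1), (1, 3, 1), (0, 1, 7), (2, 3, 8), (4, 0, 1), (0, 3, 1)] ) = incident: (3,0), (0,4), (0,1), (4,0), (0,3)
= 5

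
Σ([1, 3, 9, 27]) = 1 + 3 + 9 + 27
= 40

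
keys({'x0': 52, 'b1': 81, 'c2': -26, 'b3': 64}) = ['x0', 'b1', 'c2', 'b3']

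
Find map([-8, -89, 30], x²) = [64, 7921, 900]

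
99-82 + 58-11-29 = 35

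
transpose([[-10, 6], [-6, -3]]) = [[-10, -6], [6, -3]]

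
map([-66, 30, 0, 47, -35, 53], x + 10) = [-56, 40, 10, 57, -25, 63]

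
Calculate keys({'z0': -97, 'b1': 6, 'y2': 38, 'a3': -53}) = ['z0', 'b1', 'y2', 'a3']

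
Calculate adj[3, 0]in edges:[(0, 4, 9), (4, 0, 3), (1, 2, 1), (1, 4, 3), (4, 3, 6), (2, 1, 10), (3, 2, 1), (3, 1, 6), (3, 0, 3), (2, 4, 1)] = 3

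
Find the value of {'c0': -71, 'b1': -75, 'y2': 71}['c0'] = -71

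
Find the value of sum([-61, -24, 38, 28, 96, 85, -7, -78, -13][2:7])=240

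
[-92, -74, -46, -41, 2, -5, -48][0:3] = [-92, -74, -46]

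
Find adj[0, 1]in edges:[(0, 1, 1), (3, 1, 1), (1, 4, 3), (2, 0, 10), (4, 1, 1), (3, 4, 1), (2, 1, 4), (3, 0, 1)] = 1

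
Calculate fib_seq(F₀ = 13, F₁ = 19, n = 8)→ [13, 19, 32, 51, 83, 134, 217, 351]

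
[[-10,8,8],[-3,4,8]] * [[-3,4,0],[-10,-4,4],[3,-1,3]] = [[-26, -80, 56], [-7, -36, 40]]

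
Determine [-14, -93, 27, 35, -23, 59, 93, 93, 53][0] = -14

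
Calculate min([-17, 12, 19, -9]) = -17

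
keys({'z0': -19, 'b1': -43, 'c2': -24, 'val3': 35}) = ['z0', 'b1', 'c2', 'val3']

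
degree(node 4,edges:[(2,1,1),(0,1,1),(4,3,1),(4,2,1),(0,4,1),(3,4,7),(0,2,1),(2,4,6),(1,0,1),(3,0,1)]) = 5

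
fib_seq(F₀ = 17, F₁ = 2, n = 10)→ F_2 = F_1 + F_0 = 19
F_3 = F_2 + F_1 = 21
F_4 = F_3 + F_2 = 40
...
= [17, 2, 19, 21, 40, 61, 101, 162, 263, 425]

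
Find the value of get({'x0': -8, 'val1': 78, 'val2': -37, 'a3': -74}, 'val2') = -37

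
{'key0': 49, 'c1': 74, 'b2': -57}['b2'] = -57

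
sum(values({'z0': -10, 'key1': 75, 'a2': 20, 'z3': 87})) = (-10) + 75 + 20 + 87
= 172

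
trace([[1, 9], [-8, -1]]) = 0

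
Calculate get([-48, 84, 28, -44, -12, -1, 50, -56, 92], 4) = -12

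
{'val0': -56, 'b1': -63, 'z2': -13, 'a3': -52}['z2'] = -13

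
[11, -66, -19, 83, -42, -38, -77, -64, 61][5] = -38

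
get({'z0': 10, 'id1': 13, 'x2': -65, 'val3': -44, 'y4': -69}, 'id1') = 13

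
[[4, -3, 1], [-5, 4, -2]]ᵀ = [[4, -5], [-3, 4], [1, -2]]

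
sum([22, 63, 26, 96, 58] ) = 22 + 63 + 26 + 96 + 58
= 265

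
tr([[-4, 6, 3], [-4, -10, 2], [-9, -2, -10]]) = -24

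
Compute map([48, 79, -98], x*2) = [96, 158, -196]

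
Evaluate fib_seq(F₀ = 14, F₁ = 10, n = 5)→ F_2 = F_1 + F_0 = 24
F_3 = F_2 + F_1 = 34
F_4 = F_3 + F_2 = 58
= [14, 10, 24, 34, 58]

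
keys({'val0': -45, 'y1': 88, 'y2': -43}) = ['val0', 'y1', 'y2']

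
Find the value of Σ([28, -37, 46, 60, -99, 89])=87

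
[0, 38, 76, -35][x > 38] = [76]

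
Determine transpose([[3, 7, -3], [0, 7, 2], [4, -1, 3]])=[[3, 0, 4], [7, 7, -1], [-3, 2, 3]]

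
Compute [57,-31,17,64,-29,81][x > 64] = keep x where x > 64: 57✗, -31✗, 17✗, 64✗, -29✗, 81✓
= [81]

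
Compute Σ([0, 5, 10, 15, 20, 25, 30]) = 105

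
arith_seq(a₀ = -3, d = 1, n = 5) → [-3, -2, -1, 0, 1]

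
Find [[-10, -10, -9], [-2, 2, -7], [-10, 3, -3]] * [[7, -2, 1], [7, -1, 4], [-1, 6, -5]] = C[0][0] = (-10)*(7) + (-10)*(7) + (-9)*(-1) = -131
C[0][1] = (-10)*(-2) + (-10)*(-1) + (-9)*(6) = -24
C[0][2] = (-10)*(1) + (-10)*(4) + (-9)*(-5) = -5
C[1][0] = (-2)*(7) + (2)*(7) + (-7)*(-1) = 7
C[1][1] = (-2)*(-2) + (2)*(-1) + (-7)*(6) = -40
C[1][2] = (-2)*(1) + (2)*(4) + (-7)*(-5) = 41
... (3 more cells)
= [[-131, -24, -5], [7, -40, 41], [-46, -1, 17]]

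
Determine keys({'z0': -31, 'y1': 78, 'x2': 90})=['z0', 'y1', 'x2']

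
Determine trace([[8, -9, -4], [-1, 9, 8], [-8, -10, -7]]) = diagonal: 8 + 9 + (-7)
= 10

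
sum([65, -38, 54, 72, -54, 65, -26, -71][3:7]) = slice → [72, -54, 65, -26]
72 + (-54) + 65 + (-26)
= 57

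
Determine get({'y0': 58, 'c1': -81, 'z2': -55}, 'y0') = 58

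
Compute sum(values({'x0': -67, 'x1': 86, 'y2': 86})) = (-67) + 86 + 86
= 105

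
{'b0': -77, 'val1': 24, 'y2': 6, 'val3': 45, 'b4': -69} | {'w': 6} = {'b0': -77, 'val1': 24, 'y2': 6, 'val3': 45, 'b4': -69, 'w': 6}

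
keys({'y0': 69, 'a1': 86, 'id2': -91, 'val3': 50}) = ['y0', 'a1', 'id2', 'val3']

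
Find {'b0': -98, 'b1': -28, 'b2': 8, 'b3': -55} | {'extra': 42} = {'b0': -98, 'b1': -28, 'b2': 8, 'b3': -55, 'extra': 42}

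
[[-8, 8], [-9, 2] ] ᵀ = [[-8, -9], [8, 2]]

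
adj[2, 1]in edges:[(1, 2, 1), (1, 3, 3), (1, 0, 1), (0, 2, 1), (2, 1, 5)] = 5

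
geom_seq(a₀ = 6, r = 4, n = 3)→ [6, 24, 96]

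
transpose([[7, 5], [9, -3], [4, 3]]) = [[7, 9, 4], [5, -3, 3]]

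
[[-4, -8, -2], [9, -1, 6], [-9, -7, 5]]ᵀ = [[-4, 9, -9], [-8, -1, -7], [-2, 6, 5]]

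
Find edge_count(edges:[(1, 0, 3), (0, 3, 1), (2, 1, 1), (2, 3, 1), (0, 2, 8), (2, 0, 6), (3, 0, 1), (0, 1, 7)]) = 8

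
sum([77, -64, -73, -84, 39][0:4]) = slice → [77, -64, -73, -84]
77 + (-64) + (-73) + (-84)
= -144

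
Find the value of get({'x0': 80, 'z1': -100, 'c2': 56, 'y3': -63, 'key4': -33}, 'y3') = -63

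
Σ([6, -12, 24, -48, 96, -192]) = 6 + -12 + 24 + -48 + 96 + -192
= -126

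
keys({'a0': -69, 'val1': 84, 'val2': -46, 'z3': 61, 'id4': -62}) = ['a0', 'val1', 'val2', 'z3', 'id4']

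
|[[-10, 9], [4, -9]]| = (-10)*(-9) - (9)*(4)
= 54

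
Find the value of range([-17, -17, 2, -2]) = 19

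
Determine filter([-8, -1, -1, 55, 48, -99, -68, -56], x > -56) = [-8, -1, -1, 55, 48]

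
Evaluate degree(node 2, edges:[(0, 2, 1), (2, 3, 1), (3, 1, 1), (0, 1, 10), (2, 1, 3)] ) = 3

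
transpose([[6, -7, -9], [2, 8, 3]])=[[6, 2], [-7, 8], [-9, 3]]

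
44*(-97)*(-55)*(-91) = -21361340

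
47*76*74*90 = 23789520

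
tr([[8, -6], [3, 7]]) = 15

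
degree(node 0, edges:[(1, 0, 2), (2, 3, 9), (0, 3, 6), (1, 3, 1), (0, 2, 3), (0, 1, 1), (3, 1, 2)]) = incident: (1,0), (0,3), (0,2), (0,1)
= 4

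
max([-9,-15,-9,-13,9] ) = 9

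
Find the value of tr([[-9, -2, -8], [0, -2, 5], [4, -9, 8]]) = -3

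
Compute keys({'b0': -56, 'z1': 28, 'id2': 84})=['b0', 'z1', 'id2']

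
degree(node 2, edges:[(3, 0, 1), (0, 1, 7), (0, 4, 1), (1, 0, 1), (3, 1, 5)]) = 0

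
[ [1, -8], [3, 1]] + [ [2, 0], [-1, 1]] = [[3, -8], [2, 2]]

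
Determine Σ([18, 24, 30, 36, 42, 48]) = 18 + 24 + 30 + 36 + 42 + 48
= 198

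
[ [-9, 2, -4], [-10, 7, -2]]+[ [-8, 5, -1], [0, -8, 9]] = [[-17, 7, -5], [-10, -1, 7]]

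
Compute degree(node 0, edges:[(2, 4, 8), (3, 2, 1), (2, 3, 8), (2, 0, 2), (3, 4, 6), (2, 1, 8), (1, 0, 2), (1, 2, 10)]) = 2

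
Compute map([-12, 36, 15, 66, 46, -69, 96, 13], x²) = [144, 1296, 225, 4356, 2116, 4761, 9216, 169]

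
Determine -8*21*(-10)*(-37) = -62160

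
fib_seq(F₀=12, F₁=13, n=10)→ [12, 13, 25, 38, 63, 101, 164, 265, 429, 694]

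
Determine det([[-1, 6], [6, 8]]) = (-1)*(8) - (6)*(6)
= -44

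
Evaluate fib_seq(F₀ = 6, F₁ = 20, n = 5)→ F_2 = F_1 + F_0 = 26
F_3 = F_2 + F_1 = 46
F_4 = F_3 + F_2 = 72
= [6, 20, 26, 46, 72]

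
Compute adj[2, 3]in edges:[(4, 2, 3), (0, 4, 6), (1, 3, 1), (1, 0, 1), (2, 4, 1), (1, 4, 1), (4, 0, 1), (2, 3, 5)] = 5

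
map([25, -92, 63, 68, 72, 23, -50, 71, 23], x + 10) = 25+10=35, -92+10=-82, 63+10=73, 68+10=78, 72+10=82, 23+10=33, -50+10=-40, 71+10=81, 23+10=33
= [35, -82, 73, 78, 82, 33, -40, 81, 33]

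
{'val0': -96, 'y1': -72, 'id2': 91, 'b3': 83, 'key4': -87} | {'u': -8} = {'val0': -96, 'y1': -72, 'id2': 91, 'b3': 83, 'key4': -87, 'u': -8}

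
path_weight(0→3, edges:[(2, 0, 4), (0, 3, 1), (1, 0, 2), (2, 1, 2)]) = w(0→3)=1
= 1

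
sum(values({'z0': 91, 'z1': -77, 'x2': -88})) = 91 + (-77) + (-88)
= -74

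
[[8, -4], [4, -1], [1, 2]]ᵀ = [[8, 4, 1], [-4, -1, 2]]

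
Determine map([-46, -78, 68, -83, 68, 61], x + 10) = -46+10=-36, -78+10=-68, 68+10=78, -83+10=-73, 68+10=78, 61+10=71
= [-36, -68, 78, -73, 78, 71]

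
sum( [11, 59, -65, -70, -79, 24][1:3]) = -6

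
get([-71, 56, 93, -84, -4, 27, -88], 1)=56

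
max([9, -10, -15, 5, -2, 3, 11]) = 11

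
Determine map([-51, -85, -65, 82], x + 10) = [-41, -75, -55, 92]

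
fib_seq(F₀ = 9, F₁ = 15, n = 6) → [9, 15, 24, 39, 63, 102]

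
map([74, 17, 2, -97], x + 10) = 74+10=84, 17+10=27, 2+10=12, -97+10=-87
= [84, 27, 12, -87]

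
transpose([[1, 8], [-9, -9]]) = [[1, -9], [8, -9]]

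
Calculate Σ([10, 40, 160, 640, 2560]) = 10 + 40 + 160 + 640 + 2560
= 3410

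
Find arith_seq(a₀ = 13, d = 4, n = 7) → a_0 = 13 + 0*4 = 13
a_1 = 13 + 1*4 = 17
a_2 = 13 + 2*4 = 21
...
= [13, 17, 21, 25, 29, 33, 37]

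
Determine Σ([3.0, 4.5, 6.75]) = 3.0 + 4.5 + 6.75
= 14.25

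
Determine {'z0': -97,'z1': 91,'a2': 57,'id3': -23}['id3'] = -23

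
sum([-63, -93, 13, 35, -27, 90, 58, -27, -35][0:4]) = slice → [-63, -93, 13, 35]
(-63) + (-93) + 13 + 35
= -108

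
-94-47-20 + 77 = -84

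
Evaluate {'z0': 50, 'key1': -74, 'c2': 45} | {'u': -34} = {'z0': 50, 'key1': -74, 'c2': 45, 'u': -34}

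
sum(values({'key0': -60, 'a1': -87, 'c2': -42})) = -189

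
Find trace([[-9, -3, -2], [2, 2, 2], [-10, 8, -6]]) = -13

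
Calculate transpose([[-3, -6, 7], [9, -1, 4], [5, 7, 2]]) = [[-3, 9, 5], [-6, -1, 7], [7, 4, 2]]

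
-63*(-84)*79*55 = 22993740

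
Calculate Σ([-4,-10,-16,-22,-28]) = (-4) + (-10) + (-16) + (-22) + (-28)
= -80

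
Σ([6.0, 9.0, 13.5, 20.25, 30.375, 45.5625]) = 6.0 + 9.0 + 13.5 + 20.25 + 30.375 + 45.5625
= 124.6875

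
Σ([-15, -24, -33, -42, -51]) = -165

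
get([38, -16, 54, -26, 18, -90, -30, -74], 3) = -26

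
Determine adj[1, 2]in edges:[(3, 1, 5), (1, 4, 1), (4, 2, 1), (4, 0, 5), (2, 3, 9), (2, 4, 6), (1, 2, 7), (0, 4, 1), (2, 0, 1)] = 7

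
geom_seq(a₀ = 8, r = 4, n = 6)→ a_0 = 8*4^0 = 8
a_1 = 8*4^1 = 32
a_2 = 8*4^2 = 128
...
= [8, 32, 128, 512, 2048, 8192]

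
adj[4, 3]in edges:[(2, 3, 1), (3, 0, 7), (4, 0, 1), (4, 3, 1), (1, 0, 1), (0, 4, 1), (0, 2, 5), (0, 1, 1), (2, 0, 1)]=1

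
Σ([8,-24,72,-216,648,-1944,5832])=4376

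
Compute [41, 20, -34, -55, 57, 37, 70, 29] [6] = 70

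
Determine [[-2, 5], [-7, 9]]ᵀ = [[-2, -7], [5, 9]]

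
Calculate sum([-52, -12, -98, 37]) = (-52) + (-12) + (-98) + 37
= -125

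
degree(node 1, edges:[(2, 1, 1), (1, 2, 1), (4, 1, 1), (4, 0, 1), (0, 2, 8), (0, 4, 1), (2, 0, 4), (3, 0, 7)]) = incident: (2,1), (1,2), (4,1)
= 3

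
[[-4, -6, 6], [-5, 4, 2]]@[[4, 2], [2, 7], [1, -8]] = [[-22, -98], [-10, 2]]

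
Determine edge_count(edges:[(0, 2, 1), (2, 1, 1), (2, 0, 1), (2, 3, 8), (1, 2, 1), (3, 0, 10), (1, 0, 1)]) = 7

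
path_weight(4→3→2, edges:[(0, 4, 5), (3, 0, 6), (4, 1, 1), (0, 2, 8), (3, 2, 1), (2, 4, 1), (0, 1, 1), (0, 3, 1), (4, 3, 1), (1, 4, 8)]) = 2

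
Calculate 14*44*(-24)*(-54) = 798336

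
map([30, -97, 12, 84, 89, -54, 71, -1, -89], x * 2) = 30*2=60, -97*2=-194, 12*2=24, 84*2=168, 89*2=178, -54*2=-108, 71*2=142, -1*2=-2, -89*2=-178
= [60, -194, 24, 168, 178, -108, 142, -2, -178]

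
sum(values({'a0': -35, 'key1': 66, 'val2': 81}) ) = 112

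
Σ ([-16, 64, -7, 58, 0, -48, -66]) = -15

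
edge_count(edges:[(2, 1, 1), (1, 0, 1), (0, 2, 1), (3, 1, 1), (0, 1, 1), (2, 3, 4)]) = 6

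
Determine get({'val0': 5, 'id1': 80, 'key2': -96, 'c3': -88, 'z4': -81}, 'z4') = -81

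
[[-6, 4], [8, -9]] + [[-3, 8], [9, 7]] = [[-9, 12], [17, -2]]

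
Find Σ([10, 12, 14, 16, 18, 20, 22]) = 10 + 12 + 14 + 16 + 18 + 20 + 22
= 112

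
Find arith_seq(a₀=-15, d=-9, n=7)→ a_0 = -15 + 0*-9 = -15
a_1 = -15 + 1*-9 = -24
a_2 = -15 + 2*-9 = -33
...
= [-15, -24, -33, -42, -51, -60, -69]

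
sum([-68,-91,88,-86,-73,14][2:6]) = -57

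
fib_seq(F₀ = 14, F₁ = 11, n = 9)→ [14, 11, 25, 36, 61, 97, 158, 255, 413]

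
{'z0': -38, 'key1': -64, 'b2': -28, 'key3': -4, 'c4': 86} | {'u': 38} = {'z0': -38, 'key1': -64, 'b2': -28, 'key3': -4, 'c4': 86, 'u': 38}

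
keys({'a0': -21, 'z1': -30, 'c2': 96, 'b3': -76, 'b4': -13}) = ['a0', 'z1', 'c2', 'b3', 'b4']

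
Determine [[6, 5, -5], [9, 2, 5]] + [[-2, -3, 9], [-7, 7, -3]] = [[4, 2, 4], [2, 9, 2]]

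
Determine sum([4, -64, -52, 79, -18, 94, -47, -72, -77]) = 4 + (-64) + (-52) + 79 + (-18) + 94 + (-47) + (-72) + (-77)
= -153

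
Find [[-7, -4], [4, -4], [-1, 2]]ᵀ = [[-7, 4, -1], [-4, -4, 2]]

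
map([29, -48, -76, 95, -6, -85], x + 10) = 29+10=39, -48+10=-38, -76+10=-66, 95+10=105, -6+10=4, -85+10=-75
= [39, -38, -66, 105, 4, -75]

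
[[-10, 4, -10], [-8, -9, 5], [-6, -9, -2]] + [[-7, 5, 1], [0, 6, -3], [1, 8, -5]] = [[-17, 9, -9], [-8, -3, 2], [-5, -1, -7]]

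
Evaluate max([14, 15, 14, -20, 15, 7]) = 15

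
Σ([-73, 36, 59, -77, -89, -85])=-229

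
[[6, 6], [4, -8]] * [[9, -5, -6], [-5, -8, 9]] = C[0][0] = (6)*(9) + (6)*(-5) = 24
C[0][1] = (6)*(-5) + (6)*(-8) = -78
C[0][2] = (6)*(-6) + (6)*(9) = 18
C[1][0] = (4)*(9) + (-8)*(-5) = 76
C[1][1] = (4)*(-5) + (-8)*(-8) = 44
C[1][2] = (4)*(-6) + (-8)*(9) = -96
= [[24, -78, 18], [76, 44, -96]]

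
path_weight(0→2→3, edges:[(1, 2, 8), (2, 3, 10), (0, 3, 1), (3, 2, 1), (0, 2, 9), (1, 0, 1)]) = 19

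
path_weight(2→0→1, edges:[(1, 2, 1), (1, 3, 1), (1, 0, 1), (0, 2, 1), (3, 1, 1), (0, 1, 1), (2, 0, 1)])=w(2→0)=1 + w(0→1)=1
= 2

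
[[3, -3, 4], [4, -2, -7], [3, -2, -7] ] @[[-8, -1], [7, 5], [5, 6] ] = [[-25, 6], [-81, -56], [-73, -55]]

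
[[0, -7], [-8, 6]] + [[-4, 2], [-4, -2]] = [[-4, -5], [-12, 4]]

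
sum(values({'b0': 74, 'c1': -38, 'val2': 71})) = 107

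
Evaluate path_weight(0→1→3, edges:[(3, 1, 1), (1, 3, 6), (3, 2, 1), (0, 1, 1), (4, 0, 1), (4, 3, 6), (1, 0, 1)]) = w(0→1)=1 + w(1→3)=6
= 7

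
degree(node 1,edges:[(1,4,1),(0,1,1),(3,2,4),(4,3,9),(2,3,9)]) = incident: (1,4), (0,1)
= 2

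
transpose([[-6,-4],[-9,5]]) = [[-6, -9], [-4, 5]]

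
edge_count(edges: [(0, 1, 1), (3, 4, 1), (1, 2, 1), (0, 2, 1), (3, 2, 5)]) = 5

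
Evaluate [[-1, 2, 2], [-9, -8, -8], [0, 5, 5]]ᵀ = [[-1, -9, 0], [2, -8, 5], [2, -8, 5]]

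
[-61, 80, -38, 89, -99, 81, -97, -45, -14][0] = -61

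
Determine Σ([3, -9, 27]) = 3 + -9 + 27
= 21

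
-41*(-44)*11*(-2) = -39688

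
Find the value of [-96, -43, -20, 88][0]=-96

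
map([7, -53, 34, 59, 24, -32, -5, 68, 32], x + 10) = 7+10=17, -53+10=-43, 34+10=44, 59+10=69, 24+10=34, -32+10=-22, -5+10=5, 68+10=78, 32+10=42
= [17, -43, 44, 69, 34, -22, 5, 78, 42]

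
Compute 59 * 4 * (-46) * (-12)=130272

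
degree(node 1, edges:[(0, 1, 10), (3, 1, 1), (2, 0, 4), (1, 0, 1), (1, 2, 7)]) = 4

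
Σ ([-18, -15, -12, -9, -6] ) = -60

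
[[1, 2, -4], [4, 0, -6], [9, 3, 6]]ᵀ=[[1, 4, 9], [2, 0, 3], [-4, -6, 6]]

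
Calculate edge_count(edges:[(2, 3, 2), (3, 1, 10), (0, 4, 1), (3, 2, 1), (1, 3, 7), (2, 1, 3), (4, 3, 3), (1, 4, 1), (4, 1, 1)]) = 9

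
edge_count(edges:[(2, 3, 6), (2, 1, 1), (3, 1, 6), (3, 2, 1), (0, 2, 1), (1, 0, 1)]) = 6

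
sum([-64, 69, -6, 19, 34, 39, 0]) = (-64) + 69 + (-6) + 19 + 34 + 39 + 0
= 91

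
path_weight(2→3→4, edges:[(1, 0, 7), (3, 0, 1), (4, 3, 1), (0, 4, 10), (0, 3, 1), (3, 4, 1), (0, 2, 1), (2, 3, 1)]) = w(2→3)=1 + w(3→4)=1
= 2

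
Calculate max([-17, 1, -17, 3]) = 3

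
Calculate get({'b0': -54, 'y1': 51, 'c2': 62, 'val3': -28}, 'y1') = 51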